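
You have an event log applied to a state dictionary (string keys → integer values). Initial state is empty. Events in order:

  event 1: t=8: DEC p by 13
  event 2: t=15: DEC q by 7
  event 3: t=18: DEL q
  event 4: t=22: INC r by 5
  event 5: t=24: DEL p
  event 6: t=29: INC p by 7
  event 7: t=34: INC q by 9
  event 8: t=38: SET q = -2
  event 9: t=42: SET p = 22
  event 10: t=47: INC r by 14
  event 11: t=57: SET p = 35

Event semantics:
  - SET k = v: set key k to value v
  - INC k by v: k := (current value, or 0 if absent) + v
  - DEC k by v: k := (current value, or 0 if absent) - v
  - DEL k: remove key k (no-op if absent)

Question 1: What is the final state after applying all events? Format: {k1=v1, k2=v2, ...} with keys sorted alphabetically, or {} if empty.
  after event 1 (t=8: DEC p by 13): {p=-13}
  after event 2 (t=15: DEC q by 7): {p=-13, q=-7}
  after event 3 (t=18: DEL q): {p=-13}
  after event 4 (t=22: INC r by 5): {p=-13, r=5}
  after event 5 (t=24: DEL p): {r=5}
  after event 6 (t=29: INC p by 7): {p=7, r=5}
  after event 7 (t=34: INC q by 9): {p=7, q=9, r=5}
  after event 8 (t=38: SET q = -2): {p=7, q=-2, r=5}
  after event 9 (t=42: SET p = 22): {p=22, q=-2, r=5}
  after event 10 (t=47: INC r by 14): {p=22, q=-2, r=19}
  after event 11 (t=57: SET p = 35): {p=35, q=-2, r=19}

Answer: {p=35, q=-2, r=19}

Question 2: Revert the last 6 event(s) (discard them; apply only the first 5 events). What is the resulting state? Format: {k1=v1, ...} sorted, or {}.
Answer: {r=5}

Derivation:
Keep first 5 events (discard last 6):
  after event 1 (t=8: DEC p by 13): {p=-13}
  after event 2 (t=15: DEC q by 7): {p=-13, q=-7}
  after event 3 (t=18: DEL q): {p=-13}
  after event 4 (t=22: INC r by 5): {p=-13, r=5}
  after event 5 (t=24: DEL p): {r=5}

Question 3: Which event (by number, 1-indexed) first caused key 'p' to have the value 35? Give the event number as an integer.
Answer: 11

Derivation:
Looking for first event where p becomes 35:
  event 1: p = -13
  event 2: p = -13
  event 3: p = -13
  event 4: p = -13
  event 5: p = (absent)
  event 6: p = 7
  event 7: p = 7
  event 8: p = 7
  event 9: p = 22
  event 10: p = 22
  event 11: p 22 -> 35  <-- first match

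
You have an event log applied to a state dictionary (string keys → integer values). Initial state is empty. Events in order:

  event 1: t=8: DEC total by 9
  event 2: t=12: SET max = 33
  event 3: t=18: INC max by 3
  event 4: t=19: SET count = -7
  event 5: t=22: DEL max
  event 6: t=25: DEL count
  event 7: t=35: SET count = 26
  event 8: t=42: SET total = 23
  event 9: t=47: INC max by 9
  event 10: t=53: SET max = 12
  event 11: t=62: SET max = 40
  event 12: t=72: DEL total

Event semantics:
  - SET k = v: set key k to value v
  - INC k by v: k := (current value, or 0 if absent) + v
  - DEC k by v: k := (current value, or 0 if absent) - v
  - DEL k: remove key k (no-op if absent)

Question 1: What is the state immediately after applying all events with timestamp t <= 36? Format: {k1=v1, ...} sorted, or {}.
Answer: {count=26, total=-9}

Derivation:
Apply events with t <= 36 (7 events):
  after event 1 (t=8: DEC total by 9): {total=-9}
  after event 2 (t=12: SET max = 33): {max=33, total=-9}
  after event 3 (t=18: INC max by 3): {max=36, total=-9}
  after event 4 (t=19: SET count = -7): {count=-7, max=36, total=-9}
  after event 5 (t=22: DEL max): {count=-7, total=-9}
  after event 6 (t=25: DEL count): {total=-9}
  after event 7 (t=35: SET count = 26): {count=26, total=-9}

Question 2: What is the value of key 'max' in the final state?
Track key 'max' through all 12 events:
  event 1 (t=8: DEC total by 9): max unchanged
  event 2 (t=12: SET max = 33): max (absent) -> 33
  event 3 (t=18: INC max by 3): max 33 -> 36
  event 4 (t=19: SET count = -7): max unchanged
  event 5 (t=22: DEL max): max 36 -> (absent)
  event 6 (t=25: DEL count): max unchanged
  event 7 (t=35: SET count = 26): max unchanged
  event 8 (t=42: SET total = 23): max unchanged
  event 9 (t=47: INC max by 9): max (absent) -> 9
  event 10 (t=53: SET max = 12): max 9 -> 12
  event 11 (t=62: SET max = 40): max 12 -> 40
  event 12 (t=72: DEL total): max unchanged
Final: max = 40

Answer: 40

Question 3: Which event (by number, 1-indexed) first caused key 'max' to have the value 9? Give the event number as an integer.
Answer: 9

Derivation:
Looking for first event where max becomes 9:
  event 2: max = 33
  event 3: max = 36
  event 4: max = 36
  event 5: max = (absent)
  event 9: max (absent) -> 9  <-- first match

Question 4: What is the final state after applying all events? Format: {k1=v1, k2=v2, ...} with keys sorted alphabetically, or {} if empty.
  after event 1 (t=8: DEC total by 9): {total=-9}
  after event 2 (t=12: SET max = 33): {max=33, total=-9}
  after event 3 (t=18: INC max by 3): {max=36, total=-9}
  after event 4 (t=19: SET count = -7): {count=-7, max=36, total=-9}
  after event 5 (t=22: DEL max): {count=-7, total=-9}
  after event 6 (t=25: DEL count): {total=-9}
  after event 7 (t=35: SET count = 26): {count=26, total=-9}
  after event 8 (t=42: SET total = 23): {count=26, total=23}
  after event 9 (t=47: INC max by 9): {count=26, max=9, total=23}
  after event 10 (t=53: SET max = 12): {count=26, max=12, total=23}
  after event 11 (t=62: SET max = 40): {count=26, max=40, total=23}
  after event 12 (t=72: DEL total): {count=26, max=40}

Answer: {count=26, max=40}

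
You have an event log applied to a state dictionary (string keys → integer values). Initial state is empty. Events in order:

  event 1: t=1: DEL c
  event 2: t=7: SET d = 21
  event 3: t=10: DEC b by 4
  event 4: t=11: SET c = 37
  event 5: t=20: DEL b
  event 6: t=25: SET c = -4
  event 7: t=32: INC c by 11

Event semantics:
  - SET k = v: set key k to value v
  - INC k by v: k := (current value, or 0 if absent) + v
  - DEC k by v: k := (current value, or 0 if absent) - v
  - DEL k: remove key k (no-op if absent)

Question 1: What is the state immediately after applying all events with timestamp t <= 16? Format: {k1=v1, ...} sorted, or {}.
Apply events with t <= 16 (4 events):
  after event 1 (t=1: DEL c): {}
  after event 2 (t=7: SET d = 21): {d=21}
  after event 3 (t=10: DEC b by 4): {b=-4, d=21}
  after event 4 (t=11: SET c = 37): {b=-4, c=37, d=21}

Answer: {b=-4, c=37, d=21}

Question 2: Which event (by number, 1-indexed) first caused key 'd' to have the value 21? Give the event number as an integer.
Answer: 2

Derivation:
Looking for first event where d becomes 21:
  event 2: d (absent) -> 21  <-- first match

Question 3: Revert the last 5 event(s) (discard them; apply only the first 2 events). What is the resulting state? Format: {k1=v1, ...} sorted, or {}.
Keep first 2 events (discard last 5):
  after event 1 (t=1: DEL c): {}
  after event 2 (t=7: SET d = 21): {d=21}

Answer: {d=21}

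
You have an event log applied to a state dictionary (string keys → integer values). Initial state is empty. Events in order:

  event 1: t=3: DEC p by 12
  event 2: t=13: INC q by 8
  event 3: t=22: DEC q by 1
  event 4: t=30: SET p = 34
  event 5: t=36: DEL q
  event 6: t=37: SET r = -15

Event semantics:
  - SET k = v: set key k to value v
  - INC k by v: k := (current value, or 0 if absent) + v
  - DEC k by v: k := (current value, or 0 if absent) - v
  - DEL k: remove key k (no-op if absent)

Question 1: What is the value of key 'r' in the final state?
Answer: -15

Derivation:
Track key 'r' through all 6 events:
  event 1 (t=3: DEC p by 12): r unchanged
  event 2 (t=13: INC q by 8): r unchanged
  event 3 (t=22: DEC q by 1): r unchanged
  event 4 (t=30: SET p = 34): r unchanged
  event 5 (t=36: DEL q): r unchanged
  event 6 (t=37: SET r = -15): r (absent) -> -15
Final: r = -15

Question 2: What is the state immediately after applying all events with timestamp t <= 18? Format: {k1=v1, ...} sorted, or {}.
Apply events with t <= 18 (2 events):
  after event 1 (t=3: DEC p by 12): {p=-12}
  after event 2 (t=13: INC q by 8): {p=-12, q=8}

Answer: {p=-12, q=8}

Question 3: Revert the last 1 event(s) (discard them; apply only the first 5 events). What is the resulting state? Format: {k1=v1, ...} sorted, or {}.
Keep first 5 events (discard last 1):
  after event 1 (t=3: DEC p by 12): {p=-12}
  after event 2 (t=13: INC q by 8): {p=-12, q=8}
  after event 3 (t=22: DEC q by 1): {p=-12, q=7}
  after event 4 (t=30: SET p = 34): {p=34, q=7}
  after event 5 (t=36: DEL q): {p=34}

Answer: {p=34}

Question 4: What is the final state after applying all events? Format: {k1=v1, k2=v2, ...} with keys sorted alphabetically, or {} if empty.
  after event 1 (t=3: DEC p by 12): {p=-12}
  after event 2 (t=13: INC q by 8): {p=-12, q=8}
  after event 3 (t=22: DEC q by 1): {p=-12, q=7}
  after event 4 (t=30: SET p = 34): {p=34, q=7}
  after event 5 (t=36: DEL q): {p=34}
  after event 6 (t=37: SET r = -15): {p=34, r=-15}

Answer: {p=34, r=-15}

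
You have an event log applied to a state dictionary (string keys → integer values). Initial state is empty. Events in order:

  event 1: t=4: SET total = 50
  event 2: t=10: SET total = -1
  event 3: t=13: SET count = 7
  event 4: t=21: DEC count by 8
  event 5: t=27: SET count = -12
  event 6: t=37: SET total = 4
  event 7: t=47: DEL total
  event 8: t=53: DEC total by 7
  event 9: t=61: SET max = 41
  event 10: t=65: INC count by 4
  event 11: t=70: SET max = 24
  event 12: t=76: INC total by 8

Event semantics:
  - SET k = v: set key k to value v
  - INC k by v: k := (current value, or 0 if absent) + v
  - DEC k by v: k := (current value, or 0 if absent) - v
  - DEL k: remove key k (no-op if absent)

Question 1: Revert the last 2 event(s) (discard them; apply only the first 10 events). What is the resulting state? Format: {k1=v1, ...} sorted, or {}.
Keep first 10 events (discard last 2):
  after event 1 (t=4: SET total = 50): {total=50}
  after event 2 (t=10: SET total = -1): {total=-1}
  after event 3 (t=13: SET count = 7): {count=7, total=-1}
  after event 4 (t=21: DEC count by 8): {count=-1, total=-1}
  after event 5 (t=27: SET count = -12): {count=-12, total=-1}
  after event 6 (t=37: SET total = 4): {count=-12, total=4}
  after event 7 (t=47: DEL total): {count=-12}
  after event 8 (t=53: DEC total by 7): {count=-12, total=-7}
  after event 9 (t=61: SET max = 41): {count=-12, max=41, total=-7}
  after event 10 (t=65: INC count by 4): {count=-8, max=41, total=-7}

Answer: {count=-8, max=41, total=-7}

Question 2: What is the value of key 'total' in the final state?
Answer: 1

Derivation:
Track key 'total' through all 12 events:
  event 1 (t=4: SET total = 50): total (absent) -> 50
  event 2 (t=10: SET total = -1): total 50 -> -1
  event 3 (t=13: SET count = 7): total unchanged
  event 4 (t=21: DEC count by 8): total unchanged
  event 5 (t=27: SET count = -12): total unchanged
  event 6 (t=37: SET total = 4): total -1 -> 4
  event 7 (t=47: DEL total): total 4 -> (absent)
  event 8 (t=53: DEC total by 7): total (absent) -> -7
  event 9 (t=61: SET max = 41): total unchanged
  event 10 (t=65: INC count by 4): total unchanged
  event 11 (t=70: SET max = 24): total unchanged
  event 12 (t=76: INC total by 8): total -7 -> 1
Final: total = 1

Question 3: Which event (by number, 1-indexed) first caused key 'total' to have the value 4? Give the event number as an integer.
Looking for first event where total becomes 4:
  event 1: total = 50
  event 2: total = -1
  event 3: total = -1
  event 4: total = -1
  event 5: total = -1
  event 6: total -1 -> 4  <-- first match

Answer: 6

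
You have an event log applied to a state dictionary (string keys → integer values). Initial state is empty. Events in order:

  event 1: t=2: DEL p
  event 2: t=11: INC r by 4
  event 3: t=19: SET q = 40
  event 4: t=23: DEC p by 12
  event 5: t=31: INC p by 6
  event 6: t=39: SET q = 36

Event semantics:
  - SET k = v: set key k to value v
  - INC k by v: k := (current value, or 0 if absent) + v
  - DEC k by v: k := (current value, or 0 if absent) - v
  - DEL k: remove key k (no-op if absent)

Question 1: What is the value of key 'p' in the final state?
Answer: -6

Derivation:
Track key 'p' through all 6 events:
  event 1 (t=2: DEL p): p (absent) -> (absent)
  event 2 (t=11: INC r by 4): p unchanged
  event 3 (t=19: SET q = 40): p unchanged
  event 4 (t=23: DEC p by 12): p (absent) -> -12
  event 5 (t=31: INC p by 6): p -12 -> -6
  event 6 (t=39: SET q = 36): p unchanged
Final: p = -6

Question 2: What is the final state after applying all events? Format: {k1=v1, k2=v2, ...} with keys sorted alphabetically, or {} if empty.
Answer: {p=-6, q=36, r=4}

Derivation:
  after event 1 (t=2: DEL p): {}
  after event 2 (t=11: INC r by 4): {r=4}
  after event 3 (t=19: SET q = 40): {q=40, r=4}
  after event 4 (t=23: DEC p by 12): {p=-12, q=40, r=4}
  after event 5 (t=31: INC p by 6): {p=-6, q=40, r=4}
  after event 6 (t=39: SET q = 36): {p=-6, q=36, r=4}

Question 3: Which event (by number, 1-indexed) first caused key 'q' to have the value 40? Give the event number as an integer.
Looking for first event where q becomes 40:
  event 3: q (absent) -> 40  <-- first match

Answer: 3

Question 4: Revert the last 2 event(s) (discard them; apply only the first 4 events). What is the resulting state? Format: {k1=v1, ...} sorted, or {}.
Answer: {p=-12, q=40, r=4}

Derivation:
Keep first 4 events (discard last 2):
  after event 1 (t=2: DEL p): {}
  after event 2 (t=11: INC r by 4): {r=4}
  after event 3 (t=19: SET q = 40): {q=40, r=4}
  after event 4 (t=23: DEC p by 12): {p=-12, q=40, r=4}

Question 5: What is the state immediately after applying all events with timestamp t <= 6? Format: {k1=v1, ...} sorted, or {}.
Answer: {}

Derivation:
Apply events with t <= 6 (1 events):
  after event 1 (t=2: DEL p): {}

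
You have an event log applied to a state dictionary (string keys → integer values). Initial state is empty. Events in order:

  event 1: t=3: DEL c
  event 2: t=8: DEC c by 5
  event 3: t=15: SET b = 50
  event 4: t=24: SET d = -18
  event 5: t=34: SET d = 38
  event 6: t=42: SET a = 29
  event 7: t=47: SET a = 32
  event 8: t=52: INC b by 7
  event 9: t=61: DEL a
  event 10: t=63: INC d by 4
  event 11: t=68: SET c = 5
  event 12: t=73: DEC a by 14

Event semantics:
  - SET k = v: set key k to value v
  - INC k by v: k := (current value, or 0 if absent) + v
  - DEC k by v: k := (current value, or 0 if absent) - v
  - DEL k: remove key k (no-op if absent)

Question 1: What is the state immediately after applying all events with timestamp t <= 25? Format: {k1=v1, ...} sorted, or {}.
Answer: {b=50, c=-5, d=-18}

Derivation:
Apply events with t <= 25 (4 events):
  after event 1 (t=3: DEL c): {}
  after event 2 (t=8: DEC c by 5): {c=-5}
  after event 3 (t=15: SET b = 50): {b=50, c=-5}
  after event 4 (t=24: SET d = -18): {b=50, c=-5, d=-18}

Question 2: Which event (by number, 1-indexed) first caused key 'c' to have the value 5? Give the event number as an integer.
Looking for first event where c becomes 5:
  event 2: c = -5
  event 3: c = -5
  event 4: c = -5
  event 5: c = -5
  event 6: c = -5
  event 7: c = -5
  event 8: c = -5
  event 9: c = -5
  event 10: c = -5
  event 11: c -5 -> 5  <-- first match

Answer: 11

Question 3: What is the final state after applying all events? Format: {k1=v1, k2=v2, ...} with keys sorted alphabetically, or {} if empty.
  after event 1 (t=3: DEL c): {}
  after event 2 (t=8: DEC c by 5): {c=-5}
  after event 3 (t=15: SET b = 50): {b=50, c=-5}
  after event 4 (t=24: SET d = -18): {b=50, c=-5, d=-18}
  after event 5 (t=34: SET d = 38): {b=50, c=-5, d=38}
  after event 6 (t=42: SET a = 29): {a=29, b=50, c=-5, d=38}
  after event 7 (t=47: SET a = 32): {a=32, b=50, c=-5, d=38}
  after event 8 (t=52: INC b by 7): {a=32, b=57, c=-5, d=38}
  after event 9 (t=61: DEL a): {b=57, c=-5, d=38}
  after event 10 (t=63: INC d by 4): {b=57, c=-5, d=42}
  after event 11 (t=68: SET c = 5): {b=57, c=5, d=42}
  after event 12 (t=73: DEC a by 14): {a=-14, b=57, c=5, d=42}

Answer: {a=-14, b=57, c=5, d=42}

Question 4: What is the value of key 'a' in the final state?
Track key 'a' through all 12 events:
  event 1 (t=3: DEL c): a unchanged
  event 2 (t=8: DEC c by 5): a unchanged
  event 3 (t=15: SET b = 50): a unchanged
  event 4 (t=24: SET d = -18): a unchanged
  event 5 (t=34: SET d = 38): a unchanged
  event 6 (t=42: SET a = 29): a (absent) -> 29
  event 7 (t=47: SET a = 32): a 29 -> 32
  event 8 (t=52: INC b by 7): a unchanged
  event 9 (t=61: DEL a): a 32 -> (absent)
  event 10 (t=63: INC d by 4): a unchanged
  event 11 (t=68: SET c = 5): a unchanged
  event 12 (t=73: DEC a by 14): a (absent) -> -14
Final: a = -14

Answer: -14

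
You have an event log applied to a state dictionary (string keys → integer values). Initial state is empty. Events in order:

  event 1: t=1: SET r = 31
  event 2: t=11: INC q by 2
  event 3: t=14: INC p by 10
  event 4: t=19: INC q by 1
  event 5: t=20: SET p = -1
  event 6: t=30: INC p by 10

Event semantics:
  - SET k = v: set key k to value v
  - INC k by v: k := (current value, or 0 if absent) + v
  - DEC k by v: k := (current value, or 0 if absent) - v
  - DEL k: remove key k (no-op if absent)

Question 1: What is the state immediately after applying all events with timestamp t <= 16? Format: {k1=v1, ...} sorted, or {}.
Answer: {p=10, q=2, r=31}

Derivation:
Apply events with t <= 16 (3 events):
  after event 1 (t=1: SET r = 31): {r=31}
  after event 2 (t=11: INC q by 2): {q=2, r=31}
  after event 3 (t=14: INC p by 10): {p=10, q=2, r=31}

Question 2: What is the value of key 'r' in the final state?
Track key 'r' through all 6 events:
  event 1 (t=1: SET r = 31): r (absent) -> 31
  event 2 (t=11: INC q by 2): r unchanged
  event 3 (t=14: INC p by 10): r unchanged
  event 4 (t=19: INC q by 1): r unchanged
  event 5 (t=20: SET p = -1): r unchanged
  event 6 (t=30: INC p by 10): r unchanged
Final: r = 31

Answer: 31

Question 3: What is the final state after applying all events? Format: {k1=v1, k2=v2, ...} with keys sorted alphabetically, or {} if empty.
  after event 1 (t=1: SET r = 31): {r=31}
  after event 2 (t=11: INC q by 2): {q=2, r=31}
  after event 3 (t=14: INC p by 10): {p=10, q=2, r=31}
  after event 4 (t=19: INC q by 1): {p=10, q=3, r=31}
  after event 5 (t=20: SET p = -1): {p=-1, q=3, r=31}
  after event 6 (t=30: INC p by 10): {p=9, q=3, r=31}

Answer: {p=9, q=3, r=31}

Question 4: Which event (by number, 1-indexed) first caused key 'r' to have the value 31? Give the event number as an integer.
Looking for first event where r becomes 31:
  event 1: r (absent) -> 31  <-- first match

Answer: 1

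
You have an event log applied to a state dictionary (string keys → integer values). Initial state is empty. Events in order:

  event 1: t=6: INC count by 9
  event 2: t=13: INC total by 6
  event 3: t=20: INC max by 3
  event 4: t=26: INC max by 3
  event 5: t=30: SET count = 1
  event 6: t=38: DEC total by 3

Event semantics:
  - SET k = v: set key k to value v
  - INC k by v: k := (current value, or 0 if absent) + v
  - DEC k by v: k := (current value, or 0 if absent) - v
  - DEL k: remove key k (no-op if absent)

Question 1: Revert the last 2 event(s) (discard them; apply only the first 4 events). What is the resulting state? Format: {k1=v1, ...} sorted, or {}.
Keep first 4 events (discard last 2):
  after event 1 (t=6: INC count by 9): {count=9}
  after event 2 (t=13: INC total by 6): {count=9, total=6}
  after event 3 (t=20: INC max by 3): {count=9, max=3, total=6}
  after event 4 (t=26: INC max by 3): {count=9, max=6, total=6}

Answer: {count=9, max=6, total=6}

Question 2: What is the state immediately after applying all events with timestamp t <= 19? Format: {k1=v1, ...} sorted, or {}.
Answer: {count=9, total=6}

Derivation:
Apply events with t <= 19 (2 events):
  after event 1 (t=6: INC count by 9): {count=9}
  after event 2 (t=13: INC total by 6): {count=9, total=6}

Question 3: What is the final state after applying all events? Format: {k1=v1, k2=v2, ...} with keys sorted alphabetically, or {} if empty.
  after event 1 (t=6: INC count by 9): {count=9}
  after event 2 (t=13: INC total by 6): {count=9, total=6}
  after event 3 (t=20: INC max by 3): {count=9, max=3, total=6}
  after event 4 (t=26: INC max by 3): {count=9, max=6, total=6}
  after event 5 (t=30: SET count = 1): {count=1, max=6, total=6}
  after event 6 (t=38: DEC total by 3): {count=1, max=6, total=3}

Answer: {count=1, max=6, total=3}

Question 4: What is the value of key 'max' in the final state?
Answer: 6

Derivation:
Track key 'max' through all 6 events:
  event 1 (t=6: INC count by 9): max unchanged
  event 2 (t=13: INC total by 6): max unchanged
  event 3 (t=20: INC max by 3): max (absent) -> 3
  event 4 (t=26: INC max by 3): max 3 -> 6
  event 5 (t=30: SET count = 1): max unchanged
  event 6 (t=38: DEC total by 3): max unchanged
Final: max = 6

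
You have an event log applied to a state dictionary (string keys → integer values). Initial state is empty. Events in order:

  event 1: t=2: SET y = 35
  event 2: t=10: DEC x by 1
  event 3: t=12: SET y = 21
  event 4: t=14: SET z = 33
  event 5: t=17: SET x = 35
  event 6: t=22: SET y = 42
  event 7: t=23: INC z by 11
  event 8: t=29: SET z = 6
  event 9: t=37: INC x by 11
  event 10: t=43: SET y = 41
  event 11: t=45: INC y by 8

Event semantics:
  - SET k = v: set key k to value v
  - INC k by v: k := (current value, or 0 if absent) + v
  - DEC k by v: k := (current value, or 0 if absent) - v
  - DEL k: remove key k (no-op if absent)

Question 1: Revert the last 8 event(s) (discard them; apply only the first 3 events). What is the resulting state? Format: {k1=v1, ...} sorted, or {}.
Answer: {x=-1, y=21}

Derivation:
Keep first 3 events (discard last 8):
  after event 1 (t=2: SET y = 35): {y=35}
  after event 2 (t=10: DEC x by 1): {x=-1, y=35}
  after event 3 (t=12: SET y = 21): {x=-1, y=21}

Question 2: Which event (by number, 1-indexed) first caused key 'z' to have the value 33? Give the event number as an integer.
Looking for first event where z becomes 33:
  event 4: z (absent) -> 33  <-- first match

Answer: 4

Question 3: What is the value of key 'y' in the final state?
Track key 'y' through all 11 events:
  event 1 (t=2: SET y = 35): y (absent) -> 35
  event 2 (t=10: DEC x by 1): y unchanged
  event 3 (t=12: SET y = 21): y 35 -> 21
  event 4 (t=14: SET z = 33): y unchanged
  event 5 (t=17: SET x = 35): y unchanged
  event 6 (t=22: SET y = 42): y 21 -> 42
  event 7 (t=23: INC z by 11): y unchanged
  event 8 (t=29: SET z = 6): y unchanged
  event 9 (t=37: INC x by 11): y unchanged
  event 10 (t=43: SET y = 41): y 42 -> 41
  event 11 (t=45: INC y by 8): y 41 -> 49
Final: y = 49

Answer: 49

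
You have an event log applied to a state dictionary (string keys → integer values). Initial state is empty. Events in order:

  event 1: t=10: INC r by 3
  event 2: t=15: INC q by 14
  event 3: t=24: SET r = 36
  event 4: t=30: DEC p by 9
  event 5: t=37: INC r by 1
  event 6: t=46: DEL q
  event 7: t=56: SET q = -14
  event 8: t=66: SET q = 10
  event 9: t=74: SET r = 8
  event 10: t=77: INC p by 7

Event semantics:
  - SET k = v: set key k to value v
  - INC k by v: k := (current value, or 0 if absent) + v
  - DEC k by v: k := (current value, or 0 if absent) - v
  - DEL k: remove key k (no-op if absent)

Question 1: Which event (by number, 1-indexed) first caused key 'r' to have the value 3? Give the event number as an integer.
Answer: 1

Derivation:
Looking for first event where r becomes 3:
  event 1: r (absent) -> 3  <-- first match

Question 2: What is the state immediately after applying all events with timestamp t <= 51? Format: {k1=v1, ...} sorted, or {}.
Apply events with t <= 51 (6 events):
  after event 1 (t=10: INC r by 3): {r=3}
  after event 2 (t=15: INC q by 14): {q=14, r=3}
  after event 3 (t=24: SET r = 36): {q=14, r=36}
  after event 4 (t=30: DEC p by 9): {p=-9, q=14, r=36}
  after event 5 (t=37: INC r by 1): {p=-9, q=14, r=37}
  after event 6 (t=46: DEL q): {p=-9, r=37}

Answer: {p=-9, r=37}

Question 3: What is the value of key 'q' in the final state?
Track key 'q' through all 10 events:
  event 1 (t=10: INC r by 3): q unchanged
  event 2 (t=15: INC q by 14): q (absent) -> 14
  event 3 (t=24: SET r = 36): q unchanged
  event 4 (t=30: DEC p by 9): q unchanged
  event 5 (t=37: INC r by 1): q unchanged
  event 6 (t=46: DEL q): q 14 -> (absent)
  event 7 (t=56: SET q = -14): q (absent) -> -14
  event 8 (t=66: SET q = 10): q -14 -> 10
  event 9 (t=74: SET r = 8): q unchanged
  event 10 (t=77: INC p by 7): q unchanged
Final: q = 10

Answer: 10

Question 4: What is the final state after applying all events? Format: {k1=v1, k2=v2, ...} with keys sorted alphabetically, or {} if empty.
  after event 1 (t=10: INC r by 3): {r=3}
  after event 2 (t=15: INC q by 14): {q=14, r=3}
  after event 3 (t=24: SET r = 36): {q=14, r=36}
  after event 4 (t=30: DEC p by 9): {p=-9, q=14, r=36}
  after event 5 (t=37: INC r by 1): {p=-9, q=14, r=37}
  after event 6 (t=46: DEL q): {p=-9, r=37}
  after event 7 (t=56: SET q = -14): {p=-9, q=-14, r=37}
  after event 8 (t=66: SET q = 10): {p=-9, q=10, r=37}
  after event 9 (t=74: SET r = 8): {p=-9, q=10, r=8}
  after event 10 (t=77: INC p by 7): {p=-2, q=10, r=8}

Answer: {p=-2, q=10, r=8}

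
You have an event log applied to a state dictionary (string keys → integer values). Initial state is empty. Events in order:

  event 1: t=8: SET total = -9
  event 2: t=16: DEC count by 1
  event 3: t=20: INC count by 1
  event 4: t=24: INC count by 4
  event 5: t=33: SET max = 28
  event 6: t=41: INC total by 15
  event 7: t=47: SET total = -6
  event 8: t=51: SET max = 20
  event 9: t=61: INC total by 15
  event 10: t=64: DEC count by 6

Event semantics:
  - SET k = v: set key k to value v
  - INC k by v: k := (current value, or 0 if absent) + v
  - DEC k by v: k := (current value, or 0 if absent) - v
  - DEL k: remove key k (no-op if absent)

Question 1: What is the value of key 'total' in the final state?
Track key 'total' through all 10 events:
  event 1 (t=8: SET total = -9): total (absent) -> -9
  event 2 (t=16: DEC count by 1): total unchanged
  event 3 (t=20: INC count by 1): total unchanged
  event 4 (t=24: INC count by 4): total unchanged
  event 5 (t=33: SET max = 28): total unchanged
  event 6 (t=41: INC total by 15): total -9 -> 6
  event 7 (t=47: SET total = -6): total 6 -> -6
  event 8 (t=51: SET max = 20): total unchanged
  event 9 (t=61: INC total by 15): total -6 -> 9
  event 10 (t=64: DEC count by 6): total unchanged
Final: total = 9

Answer: 9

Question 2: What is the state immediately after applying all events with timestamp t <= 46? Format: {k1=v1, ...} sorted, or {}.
Apply events with t <= 46 (6 events):
  after event 1 (t=8: SET total = -9): {total=-9}
  after event 2 (t=16: DEC count by 1): {count=-1, total=-9}
  after event 3 (t=20: INC count by 1): {count=0, total=-9}
  after event 4 (t=24: INC count by 4): {count=4, total=-9}
  after event 5 (t=33: SET max = 28): {count=4, max=28, total=-9}
  after event 6 (t=41: INC total by 15): {count=4, max=28, total=6}

Answer: {count=4, max=28, total=6}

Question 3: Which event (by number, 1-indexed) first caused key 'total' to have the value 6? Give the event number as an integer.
Looking for first event where total becomes 6:
  event 1: total = -9
  event 2: total = -9
  event 3: total = -9
  event 4: total = -9
  event 5: total = -9
  event 6: total -9 -> 6  <-- first match

Answer: 6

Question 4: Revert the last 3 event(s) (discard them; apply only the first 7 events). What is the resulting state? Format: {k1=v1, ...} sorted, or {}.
Answer: {count=4, max=28, total=-6}

Derivation:
Keep first 7 events (discard last 3):
  after event 1 (t=8: SET total = -9): {total=-9}
  after event 2 (t=16: DEC count by 1): {count=-1, total=-9}
  after event 3 (t=20: INC count by 1): {count=0, total=-9}
  after event 4 (t=24: INC count by 4): {count=4, total=-9}
  after event 5 (t=33: SET max = 28): {count=4, max=28, total=-9}
  after event 6 (t=41: INC total by 15): {count=4, max=28, total=6}
  after event 7 (t=47: SET total = -6): {count=4, max=28, total=-6}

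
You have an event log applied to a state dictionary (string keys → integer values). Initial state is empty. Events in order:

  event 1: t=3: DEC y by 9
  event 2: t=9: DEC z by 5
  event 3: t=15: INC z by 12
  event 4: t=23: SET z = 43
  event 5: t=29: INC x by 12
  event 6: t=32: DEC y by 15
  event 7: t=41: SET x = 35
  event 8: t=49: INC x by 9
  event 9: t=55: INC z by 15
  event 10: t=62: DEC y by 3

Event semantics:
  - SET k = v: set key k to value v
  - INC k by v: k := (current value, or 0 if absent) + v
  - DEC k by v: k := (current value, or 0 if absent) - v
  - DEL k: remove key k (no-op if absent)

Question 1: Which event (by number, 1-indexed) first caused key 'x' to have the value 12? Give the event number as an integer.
Answer: 5

Derivation:
Looking for first event where x becomes 12:
  event 5: x (absent) -> 12  <-- first match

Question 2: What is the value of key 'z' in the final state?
Track key 'z' through all 10 events:
  event 1 (t=3: DEC y by 9): z unchanged
  event 2 (t=9: DEC z by 5): z (absent) -> -5
  event 3 (t=15: INC z by 12): z -5 -> 7
  event 4 (t=23: SET z = 43): z 7 -> 43
  event 5 (t=29: INC x by 12): z unchanged
  event 6 (t=32: DEC y by 15): z unchanged
  event 7 (t=41: SET x = 35): z unchanged
  event 8 (t=49: INC x by 9): z unchanged
  event 9 (t=55: INC z by 15): z 43 -> 58
  event 10 (t=62: DEC y by 3): z unchanged
Final: z = 58

Answer: 58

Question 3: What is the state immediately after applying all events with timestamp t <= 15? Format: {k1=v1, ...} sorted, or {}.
Apply events with t <= 15 (3 events):
  after event 1 (t=3: DEC y by 9): {y=-9}
  after event 2 (t=9: DEC z by 5): {y=-9, z=-5}
  after event 3 (t=15: INC z by 12): {y=-9, z=7}

Answer: {y=-9, z=7}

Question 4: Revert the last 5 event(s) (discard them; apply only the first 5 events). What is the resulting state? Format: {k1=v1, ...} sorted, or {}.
Keep first 5 events (discard last 5):
  after event 1 (t=3: DEC y by 9): {y=-9}
  after event 2 (t=9: DEC z by 5): {y=-9, z=-5}
  after event 3 (t=15: INC z by 12): {y=-9, z=7}
  after event 4 (t=23: SET z = 43): {y=-9, z=43}
  after event 5 (t=29: INC x by 12): {x=12, y=-9, z=43}

Answer: {x=12, y=-9, z=43}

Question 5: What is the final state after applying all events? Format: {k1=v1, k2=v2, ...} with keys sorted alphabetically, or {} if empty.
  after event 1 (t=3: DEC y by 9): {y=-9}
  after event 2 (t=9: DEC z by 5): {y=-9, z=-5}
  after event 3 (t=15: INC z by 12): {y=-9, z=7}
  after event 4 (t=23: SET z = 43): {y=-9, z=43}
  after event 5 (t=29: INC x by 12): {x=12, y=-9, z=43}
  after event 6 (t=32: DEC y by 15): {x=12, y=-24, z=43}
  after event 7 (t=41: SET x = 35): {x=35, y=-24, z=43}
  after event 8 (t=49: INC x by 9): {x=44, y=-24, z=43}
  after event 9 (t=55: INC z by 15): {x=44, y=-24, z=58}
  after event 10 (t=62: DEC y by 3): {x=44, y=-27, z=58}

Answer: {x=44, y=-27, z=58}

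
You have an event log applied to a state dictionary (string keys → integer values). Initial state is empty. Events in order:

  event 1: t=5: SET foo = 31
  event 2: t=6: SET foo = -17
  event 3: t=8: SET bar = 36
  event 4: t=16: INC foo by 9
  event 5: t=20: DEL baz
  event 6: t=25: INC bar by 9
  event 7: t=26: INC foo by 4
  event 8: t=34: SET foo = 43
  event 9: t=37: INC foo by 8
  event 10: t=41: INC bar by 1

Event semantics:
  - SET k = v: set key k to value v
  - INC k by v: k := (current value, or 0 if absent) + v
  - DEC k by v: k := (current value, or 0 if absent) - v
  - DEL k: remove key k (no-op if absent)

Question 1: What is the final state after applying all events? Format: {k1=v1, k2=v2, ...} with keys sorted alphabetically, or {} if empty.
  after event 1 (t=5: SET foo = 31): {foo=31}
  after event 2 (t=6: SET foo = -17): {foo=-17}
  after event 3 (t=8: SET bar = 36): {bar=36, foo=-17}
  after event 4 (t=16: INC foo by 9): {bar=36, foo=-8}
  after event 5 (t=20: DEL baz): {bar=36, foo=-8}
  after event 6 (t=25: INC bar by 9): {bar=45, foo=-8}
  after event 7 (t=26: INC foo by 4): {bar=45, foo=-4}
  after event 8 (t=34: SET foo = 43): {bar=45, foo=43}
  after event 9 (t=37: INC foo by 8): {bar=45, foo=51}
  after event 10 (t=41: INC bar by 1): {bar=46, foo=51}

Answer: {bar=46, foo=51}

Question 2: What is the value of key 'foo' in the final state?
Track key 'foo' through all 10 events:
  event 1 (t=5: SET foo = 31): foo (absent) -> 31
  event 2 (t=6: SET foo = -17): foo 31 -> -17
  event 3 (t=8: SET bar = 36): foo unchanged
  event 4 (t=16: INC foo by 9): foo -17 -> -8
  event 5 (t=20: DEL baz): foo unchanged
  event 6 (t=25: INC bar by 9): foo unchanged
  event 7 (t=26: INC foo by 4): foo -8 -> -4
  event 8 (t=34: SET foo = 43): foo -4 -> 43
  event 9 (t=37: INC foo by 8): foo 43 -> 51
  event 10 (t=41: INC bar by 1): foo unchanged
Final: foo = 51

Answer: 51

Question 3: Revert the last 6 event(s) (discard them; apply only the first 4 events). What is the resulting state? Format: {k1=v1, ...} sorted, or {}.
Answer: {bar=36, foo=-8}

Derivation:
Keep first 4 events (discard last 6):
  after event 1 (t=5: SET foo = 31): {foo=31}
  after event 2 (t=6: SET foo = -17): {foo=-17}
  after event 3 (t=8: SET bar = 36): {bar=36, foo=-17}
  after event 4 (t=16: INC foo by 9): {bar=36, foo=-8}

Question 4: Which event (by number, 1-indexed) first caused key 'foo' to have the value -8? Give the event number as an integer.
Answer: 4

Derivation:
Looking for first event where foo becomes -8:
  event 1: foo = 31
  event 2: foo = -17
  event 3: foo = -17
  event 4: foo -17 -> -8  <-- first match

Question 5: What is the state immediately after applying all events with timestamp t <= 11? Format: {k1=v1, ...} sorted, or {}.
Apply events with t <= 11 (3 events):
  after event 1 (t=5: SET foo = 31): {foo=31}
  after event 2 (t=6: SET foo = -17): {foo=-17}
  after event 3 (t=8: SET bar = 36): {bar=36, foo=-17}

Answer: {bar=36, foo=-17}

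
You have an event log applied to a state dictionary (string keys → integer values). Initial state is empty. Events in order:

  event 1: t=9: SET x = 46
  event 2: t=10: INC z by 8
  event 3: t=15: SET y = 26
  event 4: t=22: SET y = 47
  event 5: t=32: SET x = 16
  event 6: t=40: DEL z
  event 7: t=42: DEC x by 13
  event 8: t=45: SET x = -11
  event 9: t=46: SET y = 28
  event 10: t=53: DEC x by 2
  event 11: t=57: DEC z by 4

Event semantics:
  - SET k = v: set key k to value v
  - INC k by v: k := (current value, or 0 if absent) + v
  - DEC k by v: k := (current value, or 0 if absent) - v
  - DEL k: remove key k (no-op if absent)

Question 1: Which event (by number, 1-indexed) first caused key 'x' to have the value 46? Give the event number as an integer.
Looking for first event where x becomes 46:
  event 1: x (absent) -> 46  <-- first match

Answer: 1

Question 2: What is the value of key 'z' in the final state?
Answer: -4

Derivation:
Track key 'z' through all 11 events:
  event 1 (t=9: SET x = 46): z unchanged
  event 2 (t=10: INC z by 8): z (absent) -> 8
  event 3 (t=15: SET y = 26): z unchanged
  event 4 (t=22: SET y = 47): z unchanged
  event 5 (t=32: SET x = 16): z unchanged
  event 6 (t=40: DEL z): z 8 -> (absent)
  event 7 (t=42: DEC x by 13): z unchanged
  event 8 (t=45: SET x = -11): z unchanged
  event 9 (t=46: SET y = 28): z unchanged
  event 10 (t=53: DEC x by 2): z unchanged
  event 11 (t=57: DEC z by 4): z (absent) -> -4
Final: z = -4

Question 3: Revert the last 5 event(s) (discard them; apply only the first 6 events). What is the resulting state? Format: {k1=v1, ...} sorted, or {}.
Answer: {x=16, y=47}

Derivation:
Keep first 6 events (discard last 5):
  after event 1 (t=9: SET x = 46): {x=46}
  after event 2 (t=10: INC z by 8): {x=46, z=8}
  after event 3 (t=15: SET y = 26): {x=46, y=26, z=8}
  after event 4 (t=22: SET y = 47): {x=46, y=47, z=8}
  after event 5 (t=32: SET x = 16): {x=16, y=47, z=8}
  after event 6 (t=40: DEL z): {x=16, y=47}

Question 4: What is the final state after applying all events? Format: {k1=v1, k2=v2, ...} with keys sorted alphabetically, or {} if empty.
Answer: {x=-13, y=28, z=-4}

Derivation:
  after event 1 (t=9: SET x = 46): {x=46}
  after event 2 (t=10: INC z by 8): {x=46, z=8}
  after event 3 (t=15: SET y = 26): {x=46, y=26, z=8}
  after event 4 (t=22: SET y = 47): {x=46, y=47, z=8}
  after event 5 (t=32: SET x = 16): {x=16, y=47, z=8}
  after event 6 (t=40: DEL z): {x=16, y=47}
  after event 7 (t=42: DEC x by 13): {x=3, y=47}
  after event 8 (t=45: SET x = -11): {x=-11, y=47}
  after event 9 (t=46: SET y = 28): {x=-11, y=28}
  after event 10 (t=53: DEC x by 2): {x=-13, y=28}
  after event 11 (t=57: DEC z by 4): {x=-13, y=28, z=-4}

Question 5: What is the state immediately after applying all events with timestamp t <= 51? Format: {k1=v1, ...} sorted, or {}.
Answer: {x=-11, y=28}

Derivation:
Apply events with t <= 51 (9 events):
  after event 1 (t=9: SET x = 46): {x=46}
  after event 2 (t=10: INC z by 8): {x=46, z=8}
  after event 3 (t=15: SET y = 26): {x=46, y=26, z=8}
  after event 4 (t=22: SET y = 47): {x=46, y=47, z=8}
  after event 5 (t=32: SET x = 16): {x=16, y=47, z=8}
  after event 6 (t=40: DEL z): {x=16, y=47}
  after event 7 (t=42: DEC x by 13): {x=3, y=47}
  after event 8 (t=45: SET x = -11): {x=-11, y=47}
  after event 9 (t=46: SET y = 28): {x=-11, y=28}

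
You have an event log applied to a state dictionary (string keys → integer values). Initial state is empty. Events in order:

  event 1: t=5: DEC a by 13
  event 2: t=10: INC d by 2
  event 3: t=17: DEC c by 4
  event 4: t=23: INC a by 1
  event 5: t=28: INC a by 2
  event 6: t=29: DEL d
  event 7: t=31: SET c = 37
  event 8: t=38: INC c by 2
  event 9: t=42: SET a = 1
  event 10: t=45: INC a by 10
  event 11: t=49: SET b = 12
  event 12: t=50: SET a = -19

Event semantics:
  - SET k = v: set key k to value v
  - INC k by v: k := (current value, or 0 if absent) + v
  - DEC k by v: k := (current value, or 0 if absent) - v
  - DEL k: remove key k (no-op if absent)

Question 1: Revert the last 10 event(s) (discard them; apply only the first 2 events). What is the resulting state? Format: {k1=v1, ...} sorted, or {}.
Keep first 2 events (discard last 10):
  after event 1 (t=5: DEC a by 13): {a=-13}
  after event 2 (t=10: INC d by 2): {a=-13, d=2}

Answer: {a=-13, d=2}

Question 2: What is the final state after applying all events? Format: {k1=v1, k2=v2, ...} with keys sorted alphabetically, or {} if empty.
Answer: {a=-19, b=12, c=39}

Derivation:
  after event 1 (t=5: DEC a by 13): {a=-13}
  after event 2 (t=10: INC d by 2): {a=-13, d=2}
  after event 3 (t=17: DEC c by 4): {a=-13, c=-4, d=2}
  after event 4 (t=23: INC a by 1): {a=-12, c=-4, d=2}
  after event 5 (t=28: INC a by 2): {a=-10, c=-4, d=2}
  after event 6 (t=29: DEL d): {a=-10, c=-4}
  after event 7 (t=31: SET c = 37): {a=-10, c=37}
  after event 8 (t=38: INC c by 2): {a=-10, c=39}
  after event 9 (t=42: SET a = 1): {a=1, c=39}
  after event 10 (t=45: INC a by 10): {a=11, c=39}
  after event 11 (t=49: SET b = 12): {a=11, b=12, c=39}
  after event 12 (t=50: SET a = -19): {a=-19, b=12, c=39}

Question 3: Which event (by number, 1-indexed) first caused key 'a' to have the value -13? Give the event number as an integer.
Answer: 1

Derivation:
Looking for first event where a becomes -13:
  event 1: a (absent) -> -13  <-- first match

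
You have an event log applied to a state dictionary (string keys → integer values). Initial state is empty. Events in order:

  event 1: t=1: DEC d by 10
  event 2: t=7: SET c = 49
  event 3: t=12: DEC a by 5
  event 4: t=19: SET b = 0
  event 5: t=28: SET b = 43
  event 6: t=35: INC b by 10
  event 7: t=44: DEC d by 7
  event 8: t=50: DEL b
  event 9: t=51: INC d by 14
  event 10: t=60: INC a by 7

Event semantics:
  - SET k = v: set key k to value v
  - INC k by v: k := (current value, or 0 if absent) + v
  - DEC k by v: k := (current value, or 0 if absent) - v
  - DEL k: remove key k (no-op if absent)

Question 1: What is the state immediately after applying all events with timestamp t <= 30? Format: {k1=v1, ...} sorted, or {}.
Apply events with t <= 30 (5 events):
  after event 1 (t=1: DEC d by 10): {d=-10}
  after event 2 (t=7: SET c = 49): {c=49, d=-10}
  after event 3 (t=12: DEC a by 5): {a=-5, c=49, d=-10}
  after event 4 (t=19: SET b = 0): {a=-5, b=0, c=49, d=-10}
  after event 5 (t=28: SET b = 43): {a=-5, b=43, c=49, d=-10}

Answer: {a=-5, b=43, c=49, d=-10}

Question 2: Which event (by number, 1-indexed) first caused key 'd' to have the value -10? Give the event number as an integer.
Answer: 1

Derivation:
Looking for first event where d becomes -10:
  event 1: d (absent) -> -10  <-- first match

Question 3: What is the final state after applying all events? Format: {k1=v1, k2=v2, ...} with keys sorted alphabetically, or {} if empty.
Answer: {a=2, c=49, d=-3}

Derivation:
  after event 1 (t=1: DEC d by 10): {d=-10}
  after event 2 (t=7: SET c = 49): {c=49, d=-10}
  after event 3 (t=12: DEC a by 5): {a=-5, c=49, d=-10}
  after event 4 (t=19: SET b = 0): {a=-5, b=0, c=49, d=-10}
  after event 5 (t=28: SET b = 43): {a=-5, b=43, c=49, d=-10}
  after event 6 (t=35: INC b by 10): {a=-5, b=53, c=49, d=-10}
  after event 7 (t=44: DEC d by 7): {a=-5, b=53, c=49, d=-17}
  after event 8 (t=50: DEL b): {a=-5, c=49, d=-17}
  after event 9 (t=51: INC d by 14): {a=-5, c=49, d=-3}
  after event 10 (t=60: INC a by 7): {a=2, c=49, d=-3}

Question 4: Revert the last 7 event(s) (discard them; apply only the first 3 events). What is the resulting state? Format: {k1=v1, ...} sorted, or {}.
Keep first 3 events (discard last 7):
  after event 1 (t=1: DEC d by 10): {d=-10}
  after event 2 (t=7: SET c = 49): {c=49, d=-10}
  after event 3 (t=12: DEC a by 5): {a=-5, c=49, d=-10}

Answer: {a=-5, c=49, d=-10}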